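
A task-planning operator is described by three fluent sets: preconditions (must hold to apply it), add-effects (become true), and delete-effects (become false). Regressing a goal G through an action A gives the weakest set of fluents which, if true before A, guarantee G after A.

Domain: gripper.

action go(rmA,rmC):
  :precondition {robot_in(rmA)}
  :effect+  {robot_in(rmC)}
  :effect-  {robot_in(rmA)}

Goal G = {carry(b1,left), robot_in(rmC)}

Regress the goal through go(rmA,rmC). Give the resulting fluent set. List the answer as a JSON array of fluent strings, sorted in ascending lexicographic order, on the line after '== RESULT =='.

Compute (G \ add) ∪ pre:
  G ∩ del = {}  (empty — regression defined)
  G \ add = {carry(b1,left), robot_in(rmC)} \ {robot_in(rmC)} = {carry(b1,left)}
  ∪ pre   = {carry(b1,left)} ∪ {robot_in(rmA)}
          = {carry(b1,left), robot_in(rmA)}

== RESULT ==
["carry(b1,left)", "robot_in(rmA)"]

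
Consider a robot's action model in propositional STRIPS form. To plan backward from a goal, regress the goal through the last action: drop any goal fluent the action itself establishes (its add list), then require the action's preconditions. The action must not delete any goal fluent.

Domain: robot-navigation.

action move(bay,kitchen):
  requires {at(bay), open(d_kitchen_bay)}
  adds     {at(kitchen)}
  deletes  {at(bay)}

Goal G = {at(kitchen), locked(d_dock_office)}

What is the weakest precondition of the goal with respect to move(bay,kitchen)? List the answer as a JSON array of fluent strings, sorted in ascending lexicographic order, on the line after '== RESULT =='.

Regress:
  G ∩ del = {}  (empty — regression defined)
  G \ add = {at(kitchen), locked(d_dock_office)} \ {at(kitchen)} = {locked(d_dock_office)}
  ∪ pre   = {locked(d_dock_office)} ∪ {at(bay), open(d_kitchen_bay)}
          = {at(bay), locked(d_dock_office), open(d_kitchen_bay)}

== RESULT ==
["at(bay)", "locked(d_dock_office)", "open(d_kitchen_bay)"]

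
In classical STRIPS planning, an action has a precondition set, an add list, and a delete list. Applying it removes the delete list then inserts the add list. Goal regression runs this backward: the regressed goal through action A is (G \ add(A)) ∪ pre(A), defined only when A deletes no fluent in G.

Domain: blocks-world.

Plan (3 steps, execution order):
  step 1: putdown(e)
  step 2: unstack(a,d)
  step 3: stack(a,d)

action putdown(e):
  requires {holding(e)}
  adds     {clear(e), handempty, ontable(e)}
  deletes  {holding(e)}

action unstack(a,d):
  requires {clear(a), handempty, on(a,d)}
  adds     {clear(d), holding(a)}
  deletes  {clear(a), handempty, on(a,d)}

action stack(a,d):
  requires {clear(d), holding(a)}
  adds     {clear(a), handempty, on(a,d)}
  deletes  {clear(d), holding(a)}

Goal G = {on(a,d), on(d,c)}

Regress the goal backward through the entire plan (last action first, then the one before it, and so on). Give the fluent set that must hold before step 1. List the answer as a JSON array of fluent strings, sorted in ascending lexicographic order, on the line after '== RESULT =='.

Work backward from the goal:
  through step 3 (stack(a,d)): drop {on(a,d)}, keep {on(d,c)}, require {clear(d), holding(a)}
    → {clear(d), holding(a), on(d,c)}
  through step 2 (unstack(a,d)): drop {clear(d), holding(a)}, keep {on(d,c)}, require {clear(a), handempty, on(a,d)}
    → {clear(a), handempty, on(a,d), on(d,c)}
  through step 1 (putdown(e)): drop {handempty}, keep {clear(a), on(a,d), on(d,c)}, require {holding(e)}
    → {clear(a), holding(e), on(a,d), on(d,c)}

== RESULT ==
["clear(a)", "holding(e)", "on(a,d)", "on(d,c)"]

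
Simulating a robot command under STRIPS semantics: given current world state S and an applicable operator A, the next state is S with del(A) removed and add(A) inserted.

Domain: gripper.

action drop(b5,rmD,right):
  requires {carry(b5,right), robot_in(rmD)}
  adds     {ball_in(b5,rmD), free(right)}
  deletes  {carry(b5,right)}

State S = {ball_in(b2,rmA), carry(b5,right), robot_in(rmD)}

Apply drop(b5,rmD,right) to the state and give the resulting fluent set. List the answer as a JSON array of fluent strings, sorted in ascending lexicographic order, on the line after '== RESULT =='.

Progress:
  pre ⊆ S: {carry(b5,right), robot_in(rmD)} ⊆ S  — applicable
  S \ del = {ball_in(b2,rmA), robot_in(rmD)}
  ∪ add   = {ball_in(b2,rmA), ball_in(b5,rmD), free(right), robot_in(rmD)}

== RESULT ==
["ball_in(b2,rmA)", "ball_in(b5,rmD)", "free(right)", "robot_in(rmD)"]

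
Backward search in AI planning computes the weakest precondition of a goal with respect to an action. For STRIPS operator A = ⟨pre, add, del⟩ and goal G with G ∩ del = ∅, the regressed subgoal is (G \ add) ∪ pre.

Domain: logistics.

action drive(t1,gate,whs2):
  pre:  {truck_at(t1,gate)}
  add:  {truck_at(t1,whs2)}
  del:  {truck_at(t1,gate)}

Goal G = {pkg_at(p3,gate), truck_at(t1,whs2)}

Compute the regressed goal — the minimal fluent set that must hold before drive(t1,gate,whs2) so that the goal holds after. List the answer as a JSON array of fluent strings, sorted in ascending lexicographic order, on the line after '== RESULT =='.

Regress:
  G ∩ del = {}  (empty — regression defined)
  G \ add = {pkg_at(p3,gate), truck_at(t1,whs2)} \ {truck_at(t1,whs2)} = {pkg_at(p3,gate)}
  ∪ pre   = {pkg_at(p3,gate)} ∪ {truck_at(t1,gate)}
          = {pkg_at(p3,gate), truck_at(t1,gate)}

== RESULT ==
["pkg_at(p3,gate)", "truck_at(t1,gate)"]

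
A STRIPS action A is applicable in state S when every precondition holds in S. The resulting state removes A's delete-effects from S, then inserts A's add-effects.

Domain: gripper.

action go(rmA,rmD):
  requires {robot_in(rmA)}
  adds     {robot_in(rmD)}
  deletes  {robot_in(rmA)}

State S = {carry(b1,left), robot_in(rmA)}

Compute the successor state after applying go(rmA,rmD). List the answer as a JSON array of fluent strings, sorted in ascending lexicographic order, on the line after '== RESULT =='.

Progress:
  pre ⊆ S: {robot_in(rmA)} ⊆ S  — applicable
  S \ del = {carry(b1,left)}
  ∪ add   = {carry(b1,left), robot_in(rmD)}

== RESULT ==
["carry(b1,left)", "robot_in(rmD)"]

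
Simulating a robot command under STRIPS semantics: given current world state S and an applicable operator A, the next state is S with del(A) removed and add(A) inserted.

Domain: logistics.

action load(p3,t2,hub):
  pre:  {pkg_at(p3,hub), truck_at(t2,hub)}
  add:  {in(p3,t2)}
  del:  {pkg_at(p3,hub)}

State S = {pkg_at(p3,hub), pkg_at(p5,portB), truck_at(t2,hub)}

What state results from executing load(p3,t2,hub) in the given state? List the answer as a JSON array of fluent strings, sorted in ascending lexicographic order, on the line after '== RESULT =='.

Compute (S \ del) ∪ add:
  pre ⊆ S: {pkg_at(p3,hub), truck_at(t2,hub)} ⊆ S  — applicable
  S \ del = {pkg_at(p5,portB), truck_at(t2,hub)}
  ∪ add   = {in(p3,t2), pkg_at(p5,portB), truck_at(t2,hub)}

== RESULT ==
["in(p3,t2)", "pkg_at(p5,portB)", "truck_at(t2,hub)"]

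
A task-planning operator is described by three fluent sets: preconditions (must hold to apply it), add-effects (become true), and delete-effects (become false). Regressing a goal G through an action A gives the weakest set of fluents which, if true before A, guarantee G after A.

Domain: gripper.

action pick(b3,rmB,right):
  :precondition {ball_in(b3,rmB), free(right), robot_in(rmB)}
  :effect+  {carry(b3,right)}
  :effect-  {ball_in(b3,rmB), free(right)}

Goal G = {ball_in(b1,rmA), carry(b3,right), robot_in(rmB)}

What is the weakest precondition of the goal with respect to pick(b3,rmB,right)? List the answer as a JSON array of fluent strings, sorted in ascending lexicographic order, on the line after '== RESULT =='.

Regress:
  G ∩ del = {}  (empty — regression defined)
  G \ add = {ball_in(b1,rmA), carry(b3,right), robot_in(rmB)} \ {carry(b3,right)} = {ball_in(b1,rmA), robot_in(rmB)}
  ∪ pre   = {ball_in(b1,rmA), robot_in(rmB)} ∪ {ball_in(b3,rmB), free(right), robot_in(rmB)}
          = {ball_in(b1,rmA), ball_in(b3,rmB), free(right), robot_in(rmB)}

== RESULT ==
["ball_in(b1,rmA)", "ball_in(b3,rmB)", "free(right)", "robot_in(rmB)"]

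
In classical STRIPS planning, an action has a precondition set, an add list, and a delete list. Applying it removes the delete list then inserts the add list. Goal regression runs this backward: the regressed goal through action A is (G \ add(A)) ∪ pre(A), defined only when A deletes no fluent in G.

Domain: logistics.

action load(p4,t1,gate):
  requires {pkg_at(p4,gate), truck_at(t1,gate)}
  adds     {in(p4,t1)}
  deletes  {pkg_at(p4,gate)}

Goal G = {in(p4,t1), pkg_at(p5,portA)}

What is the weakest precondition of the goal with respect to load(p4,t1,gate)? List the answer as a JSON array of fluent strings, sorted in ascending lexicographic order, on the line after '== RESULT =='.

Regress:
  G ∩ del = {}  (empty — regression defined)
  G \ add = {in(p4,t1), pkg_at(p5,portA)} \ {in(p4,t1)} = {pkg_at(p5,portA)}
  ∪ pre   = {pkg_at(p5,portA)} ∪ {pkg_at(p4,gate), truck_at(t1,gate)}
          = {pkg_at(p4,gate), pkg_at(p5,portA), truck_at(t1,gate)}

== RESULT ==
["pkg_at(p4,gate)", "pkg_at(p5,portA)", "truck_at(t1,gate)"]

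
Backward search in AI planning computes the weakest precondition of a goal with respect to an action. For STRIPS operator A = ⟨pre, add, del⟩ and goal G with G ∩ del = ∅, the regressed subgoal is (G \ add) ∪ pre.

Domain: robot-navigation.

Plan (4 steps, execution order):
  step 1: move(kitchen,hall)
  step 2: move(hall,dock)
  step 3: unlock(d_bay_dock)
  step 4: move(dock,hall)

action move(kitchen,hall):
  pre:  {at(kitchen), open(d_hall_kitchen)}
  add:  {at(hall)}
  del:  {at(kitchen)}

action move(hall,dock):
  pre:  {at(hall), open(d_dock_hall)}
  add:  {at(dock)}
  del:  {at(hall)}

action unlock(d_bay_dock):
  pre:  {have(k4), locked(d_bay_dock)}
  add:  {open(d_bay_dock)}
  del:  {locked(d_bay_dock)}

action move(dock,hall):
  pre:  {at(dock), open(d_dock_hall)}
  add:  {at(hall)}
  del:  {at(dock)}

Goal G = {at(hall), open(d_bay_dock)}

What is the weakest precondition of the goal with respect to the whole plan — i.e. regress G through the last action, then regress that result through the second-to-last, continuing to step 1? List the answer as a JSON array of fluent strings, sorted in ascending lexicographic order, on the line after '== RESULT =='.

Work backward from the goal:
  through step 4 (move(dock,hall)): drop {at(hall)}, keep {open(d_bay_dock)}, require {at(dock), open(d_dock_hall)}
    → {at(dock), open(d_bay_dock), open(d_dock_hall)}
  through step 3 (unlock(d_bay_dock)): drop {open(d_bay_dock)}, keep {at(dock), open(d_dock_hall)}, require {have(k4), locked(d_bay_dock)}
    → {at(dock), have(k4), locked(d_bay_dock), open(d_dock_hall)}
  through step 2 (move(hall,dock)): drop {at(dock)}, keep {have(k4), locked(d_bay_dock), open(d_dock_hall)}, require {at(hall), open(d_dock_hall)}
    → {at(hall), have(k4), locked(d_bay_dock), open(d_dock_hall)}
  through step 1 (move(kitchen,hall)): drop {at(hall)}, keep {have(k4), locked(d_bay_dock), open(d_dock_hall)}, require {at(kitchen), open(d_hall_kitchen)}
    → {at(kitchen), have(k4), locked(d_bay_dock), open(d_dock_hall), open(d_hall_kitchen)}

== RESULT ==
["at(kitchen)", "have(k4)", "locked(d_bay_dock)", "open(d_dock_hall)", "open(d_hall_kitchen)"]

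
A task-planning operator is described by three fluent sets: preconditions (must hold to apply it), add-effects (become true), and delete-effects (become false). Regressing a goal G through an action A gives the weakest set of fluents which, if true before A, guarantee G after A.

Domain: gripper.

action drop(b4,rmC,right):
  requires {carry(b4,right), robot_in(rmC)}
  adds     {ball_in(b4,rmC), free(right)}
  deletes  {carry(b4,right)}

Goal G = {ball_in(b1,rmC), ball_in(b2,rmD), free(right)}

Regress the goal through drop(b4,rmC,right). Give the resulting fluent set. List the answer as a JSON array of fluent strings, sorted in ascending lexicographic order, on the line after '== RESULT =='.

Regress:
  G ∩ del = {}  (empty — regression defined)
  G \ add = {ball_in(b1,rmC), ball_in(b2,rmD), free(right)} \ {ball_in(b4,rmC), free(right)} = {ball_in(b1,rmC), ball_in(b2,rmD)}
  ∪ pre   = {ball_in(b1,rmC), ball_in(b2,rmD)} ∪ {carry(b4,right), robot_in(rmC)}
          = {ball_in(b1,rmC), ball_in(b2,rmD), carry(b4,right), robot_in(rmC)}

== RESULT ==
["ball_in(b1,rmC)", "ball_in(b2,rmD)", "carry(b4,right)", "robot_in(rmC)"]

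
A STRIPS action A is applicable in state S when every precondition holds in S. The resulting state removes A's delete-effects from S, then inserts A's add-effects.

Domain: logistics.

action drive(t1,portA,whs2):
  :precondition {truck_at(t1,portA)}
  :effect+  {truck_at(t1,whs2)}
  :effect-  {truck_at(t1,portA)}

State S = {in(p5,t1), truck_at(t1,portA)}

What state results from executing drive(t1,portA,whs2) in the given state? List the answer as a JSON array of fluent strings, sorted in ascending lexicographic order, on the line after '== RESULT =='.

Progress:
  pre ⊆ S: {truck_at(t1,portA)} ⊆ S  — applicable
  S \ del = {in(p5,t1)}
  ∪ add   = {in(p5,t1), truck_at(t1,whs2)}

== RESULT ==
["in(p5,t1)", "truck_at(t1,whs2)"]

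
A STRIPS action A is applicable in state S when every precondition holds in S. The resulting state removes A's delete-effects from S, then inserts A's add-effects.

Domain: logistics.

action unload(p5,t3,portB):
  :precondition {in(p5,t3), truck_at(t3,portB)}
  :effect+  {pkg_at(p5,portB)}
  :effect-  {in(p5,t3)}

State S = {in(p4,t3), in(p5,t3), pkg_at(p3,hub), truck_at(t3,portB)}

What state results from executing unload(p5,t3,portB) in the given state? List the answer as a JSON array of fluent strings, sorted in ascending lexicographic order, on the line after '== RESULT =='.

Progress:
  pre ⊆ S: {in(p5,t3), truck_at(t3,portB)} ⊆ S  — applicable
  S \ del = {in(p4,t3), pkg_at(p3,hub), truck_at(t3,portB)}
  ∪ add   = {in(p4,t3), pkg_at(p3,hub), pkg_at(p5,portB), truck_at(t3,portB)}

== RESULT ==
["in(p4,t3)", "pkg_at(p3,hub)", "pkg_at(p5,portB)", "truck_at(t3,portB)"]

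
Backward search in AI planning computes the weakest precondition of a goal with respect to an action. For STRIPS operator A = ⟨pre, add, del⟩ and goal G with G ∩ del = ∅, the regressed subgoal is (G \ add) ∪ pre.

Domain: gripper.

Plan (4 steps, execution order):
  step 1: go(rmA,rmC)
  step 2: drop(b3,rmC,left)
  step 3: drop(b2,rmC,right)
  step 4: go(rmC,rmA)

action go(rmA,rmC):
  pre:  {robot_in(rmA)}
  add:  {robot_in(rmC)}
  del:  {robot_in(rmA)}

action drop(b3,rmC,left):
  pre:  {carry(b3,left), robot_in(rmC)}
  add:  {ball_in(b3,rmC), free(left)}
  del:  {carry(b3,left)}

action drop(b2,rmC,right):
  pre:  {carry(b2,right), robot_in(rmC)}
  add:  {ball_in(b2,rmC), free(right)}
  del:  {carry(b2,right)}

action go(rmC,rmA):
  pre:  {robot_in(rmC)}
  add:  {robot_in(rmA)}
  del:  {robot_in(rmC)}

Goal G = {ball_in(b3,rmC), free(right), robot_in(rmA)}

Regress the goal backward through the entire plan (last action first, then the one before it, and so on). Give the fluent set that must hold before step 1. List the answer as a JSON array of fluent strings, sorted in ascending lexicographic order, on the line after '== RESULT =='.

Work backward from the goal:
  through step 4 (go(rmC,rmA)): drop {robot_in(rmA)}, keep {ball_in(b3,rmC), free(right)}, require {robot_in(rmC)}
    → {ball_in(b3,rmC), free(right), robot_in(rmC)}
  through step 3 (drop(b2,rmC,right)): drop {free(right)}, keep {ball_in(b3,rmC), robot_in(rmC)}, require {carry(b2,right), robot_in(rmC)}
    → {ball_in(b3,rmC), carry(b2,right), robot_in(rmC)}
  through step 2 (drop(b3,rmC,left)): drop {ball_in(b3,rmC)}, keep {carry(b2,right), robot_in(rmC)}, require {carry(b3,left), robot_in(rmC)}
    → {carry(b2,right), carry(b3,left), robot_in(rmC)}
  through step 1 (go(rmA,rmC)): drop {robot_in(rmC)}, keep {carry(b2,right), carry(b3,left)}, require {robot_in(rmA)}
    → {carry(b2,right), carry(b3,left), robot_in(rmA)}

== RESULT ==
["carry(b2,right)", "carry(b3,left)", "robot_in(rmA)"]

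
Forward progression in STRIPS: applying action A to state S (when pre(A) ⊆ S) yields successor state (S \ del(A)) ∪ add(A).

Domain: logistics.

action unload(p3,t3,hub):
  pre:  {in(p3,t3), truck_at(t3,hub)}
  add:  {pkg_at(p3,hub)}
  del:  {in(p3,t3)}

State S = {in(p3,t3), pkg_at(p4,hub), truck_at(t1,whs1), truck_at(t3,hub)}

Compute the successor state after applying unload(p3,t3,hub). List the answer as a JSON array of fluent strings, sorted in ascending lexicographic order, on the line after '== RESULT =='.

Compute (S \ del) ∪ add:
  pre ⊆ S: {in(p3,t3), truck_at(t3,hub)} ⊆ S  — applicable
  S \ del = {pkg_at(p4,hub), truck_at(t1,whs1), truck_at(t3,hub)}
  ∪ add   = {pkg_at(p3,hub), pkg_at(p4,hub), truck_at(t1,whs1), truck_at(t3,hub)}

== RESULT ==
["pkg_at(p3,hub)", "pkg_at(p4,hub)", "truck_at(t1,whs1)", "truck_at(t3,hub)"]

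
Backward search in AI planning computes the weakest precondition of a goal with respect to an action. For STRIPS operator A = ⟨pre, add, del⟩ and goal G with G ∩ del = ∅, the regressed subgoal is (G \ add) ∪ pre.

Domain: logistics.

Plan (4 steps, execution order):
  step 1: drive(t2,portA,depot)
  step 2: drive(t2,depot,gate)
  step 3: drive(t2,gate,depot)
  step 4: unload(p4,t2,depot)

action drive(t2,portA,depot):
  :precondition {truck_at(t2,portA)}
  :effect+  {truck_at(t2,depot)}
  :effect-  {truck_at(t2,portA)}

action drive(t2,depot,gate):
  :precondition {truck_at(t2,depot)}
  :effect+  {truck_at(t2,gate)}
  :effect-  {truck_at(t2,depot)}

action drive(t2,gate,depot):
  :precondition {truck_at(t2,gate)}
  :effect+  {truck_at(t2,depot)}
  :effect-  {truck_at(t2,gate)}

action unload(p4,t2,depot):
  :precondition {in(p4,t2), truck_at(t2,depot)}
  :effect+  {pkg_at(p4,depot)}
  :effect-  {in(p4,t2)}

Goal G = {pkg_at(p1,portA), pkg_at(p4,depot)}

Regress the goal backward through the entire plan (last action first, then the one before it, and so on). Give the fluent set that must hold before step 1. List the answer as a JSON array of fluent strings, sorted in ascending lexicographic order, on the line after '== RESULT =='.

Regress step by step:
  through step 4 (unload(p4,t2,depot)): drop {pkg_at(p4,depot)}, keep {pkg_at(p1,portA)}, require {in(p4,t2), truck_at(t2,depot)}
    → {in(p4,t2), pkg_at(p1,portA), truck_at(t2,depot)}
  through step 3 (drive(t2,gate,depot)): drop {truck_at(t2,depot)}, keep {in(p4,t2), pkg_at(p1,portA)}, require {truck_at(t2,gate)}
    → {in(p4,t2), pkg_at(p1,portA), truck_at(t2,gate)}
  through step 2 (drive(t2,depot,gate)): drop {truck_at(t2,gate)}, keep {in(p4,t2), pkg_at(p1,portA)}, require {truck_at(t2,depot)}
    → {in(p4,t2), pkg_at(p1,portA), truck_at(t2,depot)}
  through step 1 (drive(t2,portA,depot)): drop {truck_at(t2,depot)}, keep {in(p4,t2), pkg_at(p1,portA)}, require {truck_at(t2,portA)}
    → {in(p4,t2), pkg_at(p1,portA), truck_at(t2,portA)}

== RESULT ==
["in(p4,t2)", "pkg_at(p1,portA)", "truck_at(t2,portA)"]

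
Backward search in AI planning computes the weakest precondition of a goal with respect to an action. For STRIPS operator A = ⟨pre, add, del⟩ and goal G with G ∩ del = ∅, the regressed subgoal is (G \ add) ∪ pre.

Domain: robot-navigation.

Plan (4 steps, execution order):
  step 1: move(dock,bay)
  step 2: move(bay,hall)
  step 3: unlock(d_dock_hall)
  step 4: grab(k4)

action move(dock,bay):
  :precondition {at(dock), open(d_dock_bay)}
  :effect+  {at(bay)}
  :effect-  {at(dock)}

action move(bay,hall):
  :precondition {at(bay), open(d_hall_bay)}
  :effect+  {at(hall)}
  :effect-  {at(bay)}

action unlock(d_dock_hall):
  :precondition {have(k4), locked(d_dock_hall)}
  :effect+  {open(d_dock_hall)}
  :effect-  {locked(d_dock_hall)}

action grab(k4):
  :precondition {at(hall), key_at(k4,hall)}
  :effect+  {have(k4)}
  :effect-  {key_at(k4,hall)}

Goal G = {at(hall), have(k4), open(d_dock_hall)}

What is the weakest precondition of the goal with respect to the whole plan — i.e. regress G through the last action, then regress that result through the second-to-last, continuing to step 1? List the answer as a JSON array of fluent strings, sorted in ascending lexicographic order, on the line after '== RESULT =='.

Regress step by step:
  through step 4 (grab(k4)): drop {have(k4)}, keep {at(hall), open(d_dock_hall)}, require {at(hall), key_at(k4,hall)}
    → {at(hall), key_at(k4,hall), open(d_dock_hall)}
  through step 3 (unlock(d_dock_hall)): drop {open(d_dock_hall)}, keep {at(hall), key_at(k4,hall)}, require {have(k4), locked(d_dock_hall)}
    → {at(hall), have(k4), key_at(k4,hall), locked(d_dock_hall)}
  through step 2 (move(bay,hall)): drop {at(hall)}, keep {have(k4), key_at(k4,hall), locked(d_dock_hall)}, require {at(bay), open(d_hall_bay)}
    → {at(bay), have(k4), key_at(k4,hall), locked(d_dock_hall), open(d_hall_bay)}
  through step 1 (move(dock,bay)): drop {at(bay)}, keep {have(k4), key_at(k4,hall), locked(d_dock_hall), open(d_hall_bay)}, require {at(dock), open(d_dock_bay)}
    → {at(dock), have(k4), key_at(k4,hall), locked(d_dock_hall), open(d_dock_bay), open(d_hall_bay)}

== RESULT ==
["at(dock)", "have(k4)", "key_at(k4,hall)", "locked(d_dock_hall)", "open(d_dock_bay)", "open(d_hall_bay)"]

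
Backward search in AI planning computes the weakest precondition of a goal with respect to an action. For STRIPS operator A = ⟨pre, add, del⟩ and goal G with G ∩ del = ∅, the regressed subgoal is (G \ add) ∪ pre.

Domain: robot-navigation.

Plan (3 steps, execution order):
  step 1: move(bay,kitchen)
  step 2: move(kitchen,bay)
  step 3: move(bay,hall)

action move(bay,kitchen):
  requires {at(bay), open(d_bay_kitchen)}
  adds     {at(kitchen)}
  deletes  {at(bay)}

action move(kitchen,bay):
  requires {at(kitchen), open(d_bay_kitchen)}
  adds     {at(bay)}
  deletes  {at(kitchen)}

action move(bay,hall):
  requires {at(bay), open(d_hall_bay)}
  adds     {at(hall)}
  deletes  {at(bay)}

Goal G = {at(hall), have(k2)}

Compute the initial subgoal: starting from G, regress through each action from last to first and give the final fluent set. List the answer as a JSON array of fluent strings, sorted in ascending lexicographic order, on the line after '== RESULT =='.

Regress step by step:
  through step 3 (move(bay,hall)): drop {at(hall)}, keep {have(k2)}, require {at(bay), open(d_hall_bay)}
    → {at(bay), have(k2), open(d_hall_bay)}
  through step 2 (move(kitchen,bay)): drop {at(bay)}, keep {have(k2), open(d_hall_bay)}, require {at(kitchen), open(d_bay_kitchen)}
    → {at(kitchen), have(k2), open(d_bay_kitchen), open(d_hall_bay)}
  through step 1 (move(bay,kitchen)): drop {at(kitchen)}, keep {have(k2), open(d_bay_kitchen), open(d_hall_bay)}, require {at(bay), open(d_bay_kitchen)}
    → {at(bay), have(k2), open(d_bay_kitchen), open(d_hall_bay)}

== RESULT ==
["at(bay)", "have(k2)", "open(d_bay_kitchen)", "open(d_hall_bay)"]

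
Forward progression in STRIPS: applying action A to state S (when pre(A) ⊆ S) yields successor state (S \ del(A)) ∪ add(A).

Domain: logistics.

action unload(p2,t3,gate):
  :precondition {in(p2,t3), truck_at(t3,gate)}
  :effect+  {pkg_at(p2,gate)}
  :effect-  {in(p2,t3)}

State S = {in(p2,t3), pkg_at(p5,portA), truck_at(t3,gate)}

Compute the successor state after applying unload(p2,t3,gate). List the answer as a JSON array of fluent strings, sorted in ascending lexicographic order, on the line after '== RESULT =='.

Compute (S \ del) ∪ add:
  pre ⊆ S: {in(p2,t3), truck_at(t3,gate)} ⊆ S  — applicable
  S \ del = {pkg_at(p5,portA), truck_at(t3,gate)}
  ∪ add   = {pkg_at(p2,gate), pkg_at(p5,portA), truck_at(t3,gate)}

== RESULT ==
["pkg_at(p2,gate)", "pkg_at(p5,portA)", "truck_at(t3,gate)"]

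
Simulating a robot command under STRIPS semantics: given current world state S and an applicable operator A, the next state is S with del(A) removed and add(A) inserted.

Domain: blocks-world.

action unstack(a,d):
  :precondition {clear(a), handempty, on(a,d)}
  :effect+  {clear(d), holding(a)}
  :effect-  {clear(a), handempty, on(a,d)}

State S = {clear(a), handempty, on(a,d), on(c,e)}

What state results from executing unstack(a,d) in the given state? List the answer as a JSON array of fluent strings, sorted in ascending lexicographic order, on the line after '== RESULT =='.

Compute (S \ del) ∪ add:
  pre ⊆ S: {clear(a), handempty, on(a,d)} ⊆ S  — applicable
  S \ del = {on(c,e)}
  ∪ add   = {clear(d), holding(a), on(c,e)}

== RESULT ==
["clear(d)", "holding(a)", "on(c,e)"]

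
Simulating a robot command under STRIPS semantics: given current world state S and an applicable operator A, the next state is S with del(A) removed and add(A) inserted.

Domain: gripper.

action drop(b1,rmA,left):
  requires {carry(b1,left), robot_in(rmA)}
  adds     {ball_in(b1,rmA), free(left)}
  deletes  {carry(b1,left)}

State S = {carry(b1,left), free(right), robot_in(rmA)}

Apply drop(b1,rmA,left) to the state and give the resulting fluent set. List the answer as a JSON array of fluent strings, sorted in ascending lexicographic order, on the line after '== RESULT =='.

Compute (S \ del) ∪ add:
  pre ⊆ S: {carry(b1,left), robot_in(rmA)} ⊆ S  — applicable
  S \ del = {free(right), robot_in(rmA)}
  ∪ add   = {ball_in(b1,rmA), free(left), free(right), robot_in(rmA)}

== RESULT ==
["ball_in(b1,rmA)", "free(left)", "free(right)", "robot_in(rmA)"]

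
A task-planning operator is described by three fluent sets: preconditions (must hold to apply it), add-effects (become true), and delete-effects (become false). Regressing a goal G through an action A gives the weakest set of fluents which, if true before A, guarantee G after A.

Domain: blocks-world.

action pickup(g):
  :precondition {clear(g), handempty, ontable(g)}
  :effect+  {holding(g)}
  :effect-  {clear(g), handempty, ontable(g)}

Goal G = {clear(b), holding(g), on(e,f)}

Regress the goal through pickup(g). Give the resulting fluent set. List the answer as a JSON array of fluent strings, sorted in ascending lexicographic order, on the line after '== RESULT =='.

Compute (G \ add) ∪ pre:
  G ∩ del = {}  (empty — regression defined)
  G \ add = {clear(b), holding(g), on(e,f)} \ {holding(g)} = {clear(b), on(e,f)}
  ∪ pre   = {clear(b), on(e,f)} ∪ {clear(g), handempty, ontable(g)}
          = {clear(b), clear(g), handempty, on(e,f), ontable(g)}

== RESULT ==
["clear(b)", "clear(g)", "handempty", "on(e,f)", "ontable(g)"]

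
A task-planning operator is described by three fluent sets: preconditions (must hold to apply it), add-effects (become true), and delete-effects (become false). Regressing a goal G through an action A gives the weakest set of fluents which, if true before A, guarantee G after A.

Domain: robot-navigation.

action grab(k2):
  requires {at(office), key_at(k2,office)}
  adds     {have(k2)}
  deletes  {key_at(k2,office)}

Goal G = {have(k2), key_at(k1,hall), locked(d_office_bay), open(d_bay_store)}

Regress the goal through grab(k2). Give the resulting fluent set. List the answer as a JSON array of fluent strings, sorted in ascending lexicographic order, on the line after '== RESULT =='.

Compute (G \ add) ∪ pre:
  G ∩ del = {}  (empty — regression defined)
  G \ add = {have(k2), key_at(k1,hall), locked(d_office_bay), open(d_bay_store)} \ {have(k2)} = {key_at(k1,hall), locked(d_office_bay), open(d_bay_store)}
  ∪ pre   = {key_at(k1,hall), locked(d_office_bay), open(d_bay_store)} ∪ {at(office), key_at(k2,office)}
          = {at(office), key_at(k1,hall), key_at(k2,office), locked(d_office_bay), open(d_bay_store)}

== RESULT ==
["at(office)", "key_at(k1,hall)", "key_at(k2,office)", "locked(d_office_bay)", "open(d_bay_store)"]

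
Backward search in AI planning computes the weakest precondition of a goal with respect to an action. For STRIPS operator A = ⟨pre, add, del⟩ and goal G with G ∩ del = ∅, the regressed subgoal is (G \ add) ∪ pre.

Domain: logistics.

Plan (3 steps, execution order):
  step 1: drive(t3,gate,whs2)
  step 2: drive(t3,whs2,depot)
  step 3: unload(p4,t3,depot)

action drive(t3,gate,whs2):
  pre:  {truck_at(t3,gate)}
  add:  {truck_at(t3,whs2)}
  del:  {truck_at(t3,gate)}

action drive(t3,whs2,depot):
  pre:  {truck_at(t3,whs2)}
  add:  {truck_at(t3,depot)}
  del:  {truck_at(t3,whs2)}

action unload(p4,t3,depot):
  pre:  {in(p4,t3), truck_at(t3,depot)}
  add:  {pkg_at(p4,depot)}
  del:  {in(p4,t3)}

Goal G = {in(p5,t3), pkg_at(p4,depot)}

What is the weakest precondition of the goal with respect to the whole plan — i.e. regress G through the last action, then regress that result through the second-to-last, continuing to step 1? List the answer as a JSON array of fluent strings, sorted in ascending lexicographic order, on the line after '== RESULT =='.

Regress step by step:
  through step 3 (unload(p4,t3,depot)): drop {pkg_at(p4,depot)}, keep {in(p5,t3)}, require {in(p4,t3), truck_at(t3,depot)}
    → {in(p4,t3), in(p5,t3), truck_at(t3,depot)}
  through step 2 (drive(t3,whs2,depot)): drop {truck_at(t3,depot)}, keep {in(p4,t3), in(p5,t3)}, require {truck_at(t3,whs2)}
    → {in(p4,t3), in(p5,t3), truck_at(t3,whs2)}
  through step 1 (drive(t3,gate,whs2)): drop {truck_at(t3,whs2)}, keep {in(p4,t3), in(p5,t3)}, require {truck_at(t3,gate)}
    → {in(p4,t3), in(p5,t3), truck_at(t3,gate)}

== RESULT ==
["in(p4,t3)", "in(p5,t3)", "truck_at(t3,gate)"]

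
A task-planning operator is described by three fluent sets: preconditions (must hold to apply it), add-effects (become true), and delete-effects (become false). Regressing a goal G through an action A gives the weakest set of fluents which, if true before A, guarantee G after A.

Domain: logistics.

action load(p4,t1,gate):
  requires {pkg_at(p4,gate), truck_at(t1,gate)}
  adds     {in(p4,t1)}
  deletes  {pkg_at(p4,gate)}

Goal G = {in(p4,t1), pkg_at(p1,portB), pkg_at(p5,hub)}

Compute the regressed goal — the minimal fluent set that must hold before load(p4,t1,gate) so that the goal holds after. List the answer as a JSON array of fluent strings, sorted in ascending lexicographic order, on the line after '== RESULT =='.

Regress:
  G ∩ del = {}  (empty — regression defined)
  G \ add = {in(p4,t1), pkg_at(p1,portB), pkg_at(p5,hub)} \ {in(p4,t1)} = {pkg_at(p1,portB), pkg_at(p5,hub)}
  ∪ pre   = {pkg_at(p1,portB), pkg_at(p5,hub)} ∪ {pkg_at(p4,gate), truck_at(t1,gate)}
          = {pkg_at(p1,portB), pkg_at(p4,gate), pkg_at(p5,hub), truck_at(t1,gate)}

== RESULT ==
["pkg_at(p1,portB)", "pkg_at(p4,gate)", "pkg_at(p5,hub)", "truck_at(t1,gate)"]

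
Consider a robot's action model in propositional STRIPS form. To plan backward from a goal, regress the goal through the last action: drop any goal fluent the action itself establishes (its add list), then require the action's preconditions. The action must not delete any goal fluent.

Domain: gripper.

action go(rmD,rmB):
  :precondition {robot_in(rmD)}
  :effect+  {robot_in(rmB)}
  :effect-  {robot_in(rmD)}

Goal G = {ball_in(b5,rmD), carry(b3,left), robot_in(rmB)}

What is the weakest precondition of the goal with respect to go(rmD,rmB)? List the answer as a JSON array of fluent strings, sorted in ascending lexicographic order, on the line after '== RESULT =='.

Compute (G \ add) ∪ pre:
  G ∩ del = {}  (empty — regression defined)
  G \ add = {ball_in(b5,rmD), carry(b3,left), robot_in(rmB)} \ {robot_in(rmB)} = {ball_in(b5,rmD), carry(b3,left)}
  ∪ pre   = {ball_in(b5,rmD), carry(b3,left)} ∪ {robot_in(rmD)}
          = {ball_in(b5,rmD), carry(b3,left), robot_in(rmD)}

== RESULT ==
["ball_in(b5,rmD)", "carry(b3,left)", "robot_in(rmD)"]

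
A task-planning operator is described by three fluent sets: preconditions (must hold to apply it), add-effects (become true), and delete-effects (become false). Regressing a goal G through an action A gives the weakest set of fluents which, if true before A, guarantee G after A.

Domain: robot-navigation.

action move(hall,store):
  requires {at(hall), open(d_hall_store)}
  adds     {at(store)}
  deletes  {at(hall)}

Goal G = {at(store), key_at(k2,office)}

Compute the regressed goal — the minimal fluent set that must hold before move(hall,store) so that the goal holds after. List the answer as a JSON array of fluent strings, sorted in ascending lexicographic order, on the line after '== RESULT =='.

Regress:
  G ∩ del = {}  (empty — regression defined)
  G \ add = {at(store), key_at(k2,office)} \ {at(store)} = {key_at(k2,office)}
  ∪ pre   = {key_at(k2,office)} ∪ {at(hall), open(d_hall_store)}
          = {at(hall), key_at(k2,office), open(d_hall_store)}

== RESULT ==
["at(hall)", "key_at(k2,office)", "open(d_hall_store)"]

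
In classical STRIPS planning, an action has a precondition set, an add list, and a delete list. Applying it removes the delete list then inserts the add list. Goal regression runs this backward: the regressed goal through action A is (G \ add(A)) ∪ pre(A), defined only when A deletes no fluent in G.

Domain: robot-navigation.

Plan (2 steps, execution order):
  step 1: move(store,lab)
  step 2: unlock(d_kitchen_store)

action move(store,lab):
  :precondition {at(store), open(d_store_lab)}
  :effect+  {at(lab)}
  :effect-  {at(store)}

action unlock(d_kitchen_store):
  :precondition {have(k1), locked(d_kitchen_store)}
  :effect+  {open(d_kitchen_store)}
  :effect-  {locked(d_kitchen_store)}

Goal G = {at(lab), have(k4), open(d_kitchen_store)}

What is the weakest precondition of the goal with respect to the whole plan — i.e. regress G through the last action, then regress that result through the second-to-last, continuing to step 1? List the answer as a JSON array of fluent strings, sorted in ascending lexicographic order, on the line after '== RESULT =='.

Regress step by step:
  through step 2 (unlock(d_kitchen_store)): drop {open(d_kitchen_store)}, keep {at(lab), have(k4)}, require {have(k1), locked(d_kitchen_store)}
    → {at(lab), have(k1), have(k4), locked(d_kitchen_store)}
  through step 1 (move(store,lab)): drop {at(lab)}, keep {have(k1), have(k4), locked(d_kitchen_store)}, require {at(store), open(d_store_lab)}
    → {at(store), have(k1), have(k4), locked(d_kitchen_store), open(d_store_lab)}

== RESULT ==
["at(store)", "have(k1)", "have(k4)", "locked(d_kitchen_store)", "open(d_store_lab)"]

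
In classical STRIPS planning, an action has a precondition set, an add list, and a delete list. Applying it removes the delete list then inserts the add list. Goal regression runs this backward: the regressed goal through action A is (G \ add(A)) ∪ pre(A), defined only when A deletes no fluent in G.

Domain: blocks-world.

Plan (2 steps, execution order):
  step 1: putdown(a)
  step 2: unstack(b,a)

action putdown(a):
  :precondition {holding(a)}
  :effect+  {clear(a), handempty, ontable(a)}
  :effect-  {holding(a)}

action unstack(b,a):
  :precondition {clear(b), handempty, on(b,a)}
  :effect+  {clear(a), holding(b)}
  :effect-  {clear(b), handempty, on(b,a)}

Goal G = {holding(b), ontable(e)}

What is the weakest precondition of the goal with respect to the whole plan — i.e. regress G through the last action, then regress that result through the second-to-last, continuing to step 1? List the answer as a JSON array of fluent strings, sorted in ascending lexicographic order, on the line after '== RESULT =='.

Work backward from the goal:
  through step 2 (unstack(b,a)): drop {holding(b)}, keep {ontable(e)}, require {clear(b), handempty, on(b,a)}
    → {clear(b), handempty, on(b,a), ontable(e)}
  through step 1 (putdown(a)): drop {handempty}, keep {clear(b), on(b,a), ontable(e)}, require {holding(a)}
    → {clear(b), holding(a), on(b,a), ontable(e)}

== RESULT ==
["clear(b)", "holding(a)", "on(b,a)", "ontable(e)"]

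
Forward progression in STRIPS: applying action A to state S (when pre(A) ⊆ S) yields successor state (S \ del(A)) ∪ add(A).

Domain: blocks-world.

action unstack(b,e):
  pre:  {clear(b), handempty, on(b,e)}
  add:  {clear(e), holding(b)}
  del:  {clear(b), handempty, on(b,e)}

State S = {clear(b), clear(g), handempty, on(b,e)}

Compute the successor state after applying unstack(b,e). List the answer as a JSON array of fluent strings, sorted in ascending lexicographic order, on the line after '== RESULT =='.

Progress:
  pre ⊆ S: {clear(b), handempty, on(b,e)} ⊆ S  — applicable
  S \ del = {clear(g)}
  ∪ add   = {clear(e), clear(g), holding(b)}

== RESULT ==
["clear(e)", "clear(g)", "holding(b)"]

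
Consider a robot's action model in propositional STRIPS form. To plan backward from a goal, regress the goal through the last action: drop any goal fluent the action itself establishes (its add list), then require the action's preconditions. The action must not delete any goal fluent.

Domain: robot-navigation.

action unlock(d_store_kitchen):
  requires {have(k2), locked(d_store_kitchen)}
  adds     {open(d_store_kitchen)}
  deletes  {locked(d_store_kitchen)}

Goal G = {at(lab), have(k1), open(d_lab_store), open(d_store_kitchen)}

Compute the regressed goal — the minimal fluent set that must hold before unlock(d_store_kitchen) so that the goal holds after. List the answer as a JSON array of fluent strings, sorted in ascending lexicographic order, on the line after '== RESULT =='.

Compute (G \ add) ∪ pre:
  G ∩ del = {}  (empty — regression defined)
  G \ add = {at(lab), have(k1), open(d_lab_store), open(d_store_kitchen)} \ {open(d_store_kitchen)} = {at(lab), have(k1), open(d_lab_store)}
  ∪ pre   = {at(lab), have(k1), open(d_lab_store)} ∪ {have(k2), locked(d_store_kitchen)}
          = {at(lab), have(k1), have(k2), locked(d_store_kitchen), open(d_lab_store)}

== RESULT ==
["at(lab)", "have(k1)", "have(k2)", "locked(d_store_kitchen)", "open(d_lab_store)"]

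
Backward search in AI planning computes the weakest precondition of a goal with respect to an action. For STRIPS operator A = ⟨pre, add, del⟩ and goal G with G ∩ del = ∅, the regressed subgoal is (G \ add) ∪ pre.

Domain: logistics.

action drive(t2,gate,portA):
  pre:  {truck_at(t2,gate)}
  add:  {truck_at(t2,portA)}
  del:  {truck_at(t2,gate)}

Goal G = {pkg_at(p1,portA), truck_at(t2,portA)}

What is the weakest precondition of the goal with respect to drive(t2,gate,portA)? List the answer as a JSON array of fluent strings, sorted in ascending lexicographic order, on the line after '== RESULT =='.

Regress:
  G ∩ del = {}  (empty — regression defined)
  G \ add = {pkg_at(p1,portA), truck_at(t2,portA)} \ {truck_at(t2,portA)} = {pkg_at(p1,portA)}
  ∪ pre   = {pkg_at(p1,portA)} ∪ {truck_at(t2,gate)}
          = {pkg_at(p1,portA), truck_at(t2,gate)}

== RESULT ==
["pkg_at(p1,portA)", "truck_at(t2,gate)"]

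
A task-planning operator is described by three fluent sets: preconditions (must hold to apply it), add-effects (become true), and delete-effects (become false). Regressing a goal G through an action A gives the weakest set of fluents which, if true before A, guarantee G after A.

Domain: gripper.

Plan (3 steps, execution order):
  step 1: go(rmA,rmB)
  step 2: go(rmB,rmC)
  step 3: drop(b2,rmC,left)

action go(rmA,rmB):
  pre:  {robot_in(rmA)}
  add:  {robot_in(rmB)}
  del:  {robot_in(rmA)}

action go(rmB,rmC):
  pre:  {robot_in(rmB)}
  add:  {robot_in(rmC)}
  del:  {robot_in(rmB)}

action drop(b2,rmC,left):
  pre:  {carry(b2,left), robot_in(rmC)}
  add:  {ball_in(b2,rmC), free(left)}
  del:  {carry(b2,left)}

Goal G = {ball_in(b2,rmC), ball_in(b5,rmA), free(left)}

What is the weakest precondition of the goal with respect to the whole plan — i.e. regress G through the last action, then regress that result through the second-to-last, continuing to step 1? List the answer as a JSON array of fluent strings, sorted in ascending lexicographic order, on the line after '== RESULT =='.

Work backward from the goal:
  through step 3 (drop(b2,rmC,left)): drop {ball_in(b2,rmC), free(left)}, keep {ball_in(b5,rmA)}, require {carry(b2,left), robot_in(rmC)}
    → {ball_in(b5,rmA), carry(b2,left), robot_in(rmC)}
  through step 2 (go(rmB,rmC)): drop {robot_in(rmC)}, keep {ball_in(b5,rmA), carry(b2,left)}, require {robot_in(rmB)}
    → {ball_in(b5,rmA), carry(b2,left), robot_in(rmB)}
  through step 1 (go(rmA,rmB)): drop {robot_in(rmB)}, keep {ball_in(b5,rmA), carry(b2,left)}, require {robot_in(rmA)}
    → {ball_in(b5,rmA), carry(b2,left), robot_in(rmA)}

== RESULT ==
["ball_in(b5,rmA)", "carry(b2,left)", "robot_in(rmA)"]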